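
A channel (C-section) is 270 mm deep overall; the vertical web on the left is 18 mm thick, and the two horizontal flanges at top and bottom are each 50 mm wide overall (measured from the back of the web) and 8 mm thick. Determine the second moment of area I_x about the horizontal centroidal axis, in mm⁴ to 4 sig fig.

I_x ≈ 3.831 × 10⁷ mm⁴

Break the section into simple shapes (no overlaps), measuring from the bottom-left corner of the bounding box.
Web: 18 × 270, A = 4 860 mm², y = 135 mm, Ī = 29 524 500 mm⁴.
Top flange (beyond web): 32 × 8, A = 256 mm², y = 266 mm, Ī = 1365.33 mm⁴.
Bottom flange (beyond web): 32 × 8, A = 256 mm², y = 4 mm, Ī = 1365.33 mm⁴.
By symmetry the centroid is at mid-height, ȳ = 135 mm.
Transfer each piece to the horizontal centroidal axis using Ī + A·d² with d = y − 135:
  web: d = 0 mm → contributes +29 524 500 mm⁴
  top flange (beyond web): d = 131 mm → contributes +4 394 581 mm⁴
  bottom flange (beyond web): d = -131 mm → contributes +4 394 581 mm⁴
Total I = 38 313 663 mm⁴.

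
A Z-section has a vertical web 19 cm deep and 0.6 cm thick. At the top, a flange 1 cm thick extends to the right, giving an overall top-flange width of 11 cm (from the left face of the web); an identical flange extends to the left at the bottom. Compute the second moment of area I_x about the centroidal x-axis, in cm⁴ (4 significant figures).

Treat the section as a set of non-overlapping primitives; coordinates are from the bounding-box lower-left.
Web: 0.6 × 19, A = 11.4 cm², y = 9.5 cm, Ī = 342.95 cm⁴.
Top flange (beyond web): 10.4 × 1, A = 10.4 cm², y = 18.5 cm, Ī = 0.866667 cm⁴.
Bottom flange (beyond web): 10.4 × 1, A = 10.4 cm², y = 0.5 cm, Ī = 0.866667 cm⁴.
Centroid: ȳ = ΣA·y / ΣA = 9.5 cm.
Transfer each piece to the centroidal x-axis using Ī + A·d² with d = y − 9.5:
  web: d = 0 cm → contributes +342.95 cm⁴
  top flange (beyond web): d = 9 cm → contributes +843.267 cm⁴
  bottom flange (beyond web): d = -9 cm → contributes +843.267 cm⁴
Total I = 2029.48 cm⁴.

I_x ≈ 2029 cm⁴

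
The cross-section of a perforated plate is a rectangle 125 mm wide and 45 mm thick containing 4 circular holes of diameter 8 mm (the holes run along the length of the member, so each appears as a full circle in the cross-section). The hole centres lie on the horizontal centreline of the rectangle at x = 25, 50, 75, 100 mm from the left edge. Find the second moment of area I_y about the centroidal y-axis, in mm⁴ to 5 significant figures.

I_y ≈ 7.1663 × 10⁶ mm⁴

Break the section into simple shapes (no overlaps), measuring from the bottom-left corner of the bounding box.
Plate: 125 × 45, A = 5 625 mm², x = 62.5 mm, Ī = 7 324 219 mm⁴.
Hole 1 (subtracted): ⌀8, A = 50.26548 mm², x = 25 mm, Ī = 201.0619 mm⁴.
Hole 2 (subtracted): ⌀8, A = 50.26548 mm², x = 50 mm, Ī = 201.0619 mm⁴.
Hole 3 (subtracted): ⌀8, A = 50.26548 mm², x = 75 mm, Ī = 201.0619 mm⁴.
Hole 4 (subtracted): ⌀8, A = 50.26548 mm², x = 100 mm, Ī = 201.0619 mm⁴.
By symmetry the centroid is at mid-width, x̄ = 62.5 mm.
Transfer each piece to the centroidal y-axis using Ī + A·d² with d = x − 62.5:
  plate: d = 0 mm → contributes +7 324 219 mm⁴
  hole 1: d = -37.5 mm → contributes −70886.9 mm⁴
  hole 2: d = -12.5 mm → contributes −8055.044 mm⁴
  hole 3: d = 12.5 mm → contributes −8055.044 mm⁴
  hole 4: d = 37.5 mm → contributes −70886.9 mm⁴
Total I = 7 166 335 mm⁴.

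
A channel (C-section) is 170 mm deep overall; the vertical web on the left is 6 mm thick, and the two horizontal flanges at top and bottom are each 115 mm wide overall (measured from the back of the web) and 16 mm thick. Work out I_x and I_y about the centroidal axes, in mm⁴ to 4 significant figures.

Treat the section as a set of non-overlapping primitives; coordinates are from the bounding-box lower-left.
Web: 6 × 170, A = 1 020 mm², y = 85 mm, Ī = 2 456 500 mm⁴.
Top flange (beyond web): 109 × 16, A = 1 744 mm², y = 162 mm, Ī = 37205.3 mm⁴.
Bottom flange (beyond web): 109 × 16, A = 1 744 mm², y = 8 mm, Ī = 37205.3 mm⁴.
By symmetry the centroid is at mid-height, ȳ = 85 mm.
Transfer each piece to the centroidal x-axis using Ī + A·d² with d = y − 85:
  web: d = 0 mm → contributes +2 456 500 mm⁴
  top flange (beyond web): d = 77 mm → contributes +10 377 381 mm⁴
  bottom flange (beyond web): d = -77 mm → contributes +10 377 381 mm⁴
Total I = 23 211 263 mm⁴.
For the y-axis: x̄ = 47.4898 mm.
Repeating about the centroidal y-axis gives I_y = 6 065 797 mm⁴.

I_x ≈ 2.321 × 10⁷ mm⁴, I_y ≈ 6.066 × 10⁶ mm⁴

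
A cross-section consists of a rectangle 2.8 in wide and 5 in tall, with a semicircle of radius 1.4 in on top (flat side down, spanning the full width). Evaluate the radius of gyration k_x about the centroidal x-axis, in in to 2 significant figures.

k_x ≈ 1.8 in

Decompose the section into non-overlapping parts with the origin at the bottom-left of its bounding rectangle.
Rectangular body: 2.8 × 5, A = 14 in², y = 2.5 in, Ī = 29.17 in⁴.
Semicircular cap: semicircle r = 1.4, A = 3.079 in², y = 5.594 in, Ī = 0.4216 in⁴.
Centroid: ȳ = ΣA·y / ΣA = 3.058 in.
Transfer each piece to the centroidal x-axis using Ī + A·d² with d = y − 3.058:
  rectangular body: d = -0.5578 in → contributes +33.52 in⁴
  semicircular cap: d = 2.536 in → contributes +20.23 in⁴
Total I = 53.75 in⁴.
Radius of gyration: k = √(I/A) = √(53.75 / 17.08) = 1.774 in.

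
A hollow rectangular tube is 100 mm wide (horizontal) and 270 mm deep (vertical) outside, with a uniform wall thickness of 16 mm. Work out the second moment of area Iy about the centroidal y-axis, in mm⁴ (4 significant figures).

Iy ≈ 1.626 × 10⁷ mm⁴

Decompose the section into non-overlapping parts with the origin at the bottom-left of its bounding rectangle.
Outer rectangle: 100 × 270, A = 27 000 mm², x = 50 mm, Ī = 22 500 000 mm⁴.
Inner void (subtracted): 68 × 238, A = 16 184 mm², x = 50 mm, Ī = 6 236 235 mm⁴.
By symmetry the centroid is at mid-width, x̄ = 50 mm.
All pieces are centred on the centroidal y-axis, so I = ΣĪ (holes subtracted) = 16 263 765 mm⁴.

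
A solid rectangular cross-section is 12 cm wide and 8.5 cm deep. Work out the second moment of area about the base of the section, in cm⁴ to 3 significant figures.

The section: 12 × 8.5, A = 102 cm², y = 4.25 cm, Ī = 614.13 cm⁴.
Transfer it to a horizontal axis along the bottom face using Ī + A·d² with d = y − 0:
  the section: d = 4.25 cm → contributes +2456.5 cm⁴
Total I = 2456.5 cm⁴.

I_base ≈ 2460 cm⁴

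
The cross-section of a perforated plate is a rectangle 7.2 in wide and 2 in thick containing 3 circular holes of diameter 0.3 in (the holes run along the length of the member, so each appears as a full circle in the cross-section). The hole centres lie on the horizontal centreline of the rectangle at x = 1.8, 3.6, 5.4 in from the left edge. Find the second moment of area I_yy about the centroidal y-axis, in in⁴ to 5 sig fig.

I_yy ≈ 61.749 in⁴

Split into non-overlapping primitives; take the origin at the lower-left of the bounding box.
Plate: 7.2 × 2, A = 14.4 in², x = 3.6 in, Ī = 62.208 in⁴.
Hole 1 (subtracted): ⌀0.3, A = 0.07068583 in², x = 1.8 in, Ī = 0.0003976078 in⁴.
Hole 2 (subtracted): ⌀0.3, A = 0.07068583 in², x = 3.6 in, Ī = 0.0003976078 in⁴.
Hole 3 (subtracted): ⌀0.3, A = 0.07068583 in², x = 5.4 in, Ī = 0.0003976078 in⁴.
By symmetry the centroid is at mid-width, x̄ = 3.6 in.
Transfer each piece to the centroidal y-axis using Ī + A·d² with d = x − 3.6:
  plate: d = 0 in → contributes +62.208 in⁴
  hole 1: d = -1.8 in → contributes −0.2294197 in⁴
  hole 2: d = 0 in → contributes −0.0003976078 in⁴
  hole 3: d = 1.8 in → contributes −0.2294197 in⁴
Total I = 61.74876 in⁴.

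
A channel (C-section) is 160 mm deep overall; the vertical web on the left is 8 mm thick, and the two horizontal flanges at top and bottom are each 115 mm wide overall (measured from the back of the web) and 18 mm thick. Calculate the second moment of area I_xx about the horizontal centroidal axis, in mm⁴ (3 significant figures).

I_xx ≈ 2.23 × 10⁷ mm⁴

Split into non-overlapping primitives; take the origin at the lower-left of the bounding box.
Web: 8 × 160, A = 1 280 mm², y = 80 mm, Ī = 2 730 667 mm⁴.
Top flange (beyond web): 107 × 18, A = 1 926 mm², y = 151 mm, Ī = 52 002 mm⁴.
Bottom flange (beyond web): 107 × 18, A = 1 926 mm², y = 9 mm, Ī = 52 002 mm⁴.
By symmetry the centroid is at mid-height, ȳ = 80 mm.
Transfer each piece to the horizontal centroidal axis using Ī + A·d² with d = y − 80:
  web: d = 0 mm → contributes +2 730 667 mm⁴
  top flange (beyond web): d = 71 mm → contributes +9 760 968 mm⁴
  bottom flange (beyond web): d = -71 mm → contributes +9 760 968 mm⁴
Total I = 22 252 603 mm⁴.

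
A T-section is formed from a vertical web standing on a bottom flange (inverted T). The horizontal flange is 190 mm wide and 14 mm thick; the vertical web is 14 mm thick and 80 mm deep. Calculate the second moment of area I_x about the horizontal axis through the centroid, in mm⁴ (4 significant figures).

I_x ≈ 2.382 × 10⁶ mm⁴

Break the section into simple shapes (no overlaps), measuring from the bottom-left corner of the bounding box.
Flange: 190 × 14, A = 2 660 mm², y = 7 mm, Ī = 43446.7 mm⁴.
Web: 14 × 80, A = 1 120 mm², y = 54 mm, Ī = 597 333 mm⁴.
Centroid: ȳ = ΣA·y / ΣA = 20.9259 mm.
Transfer each piece to the horizontal axis through the centroid using Ī + A·d² with d = y − 20.9259:
  flange: d = -13.9259 mm → contributes +559 304 mm⁴
  web: d = 33.0741 mm → contributes +1 822 495 mm⁴
Total I = 2 381 799 mm⁴.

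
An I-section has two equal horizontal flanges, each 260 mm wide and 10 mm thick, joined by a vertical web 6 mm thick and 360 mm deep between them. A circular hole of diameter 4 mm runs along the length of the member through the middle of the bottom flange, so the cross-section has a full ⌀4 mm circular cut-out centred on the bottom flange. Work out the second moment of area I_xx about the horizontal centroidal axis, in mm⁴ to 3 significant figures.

Treat the section as a set of non-overlapping primitives; coordinates are from the bounding-box lower-left.
Bottom flange: 260 × 10, A = 2 600 mm², y = 5 mm, Ī = 21 667 mm⁴.
Web: 6 × 360, A = 2 160 mm², y = 190 mm, Ī = 23 328 000 mm⁴.
Top flange: 260 × 10, A = 2 600 mm², y = 375 mm, Ī = 21 667 mm⁴.
Hole (subtracted): ⌀4, A = 12.566 mm², y = 5 mm, Ī = 12.566 mm⁴.
Centroid: ȳ = ΣA·y / ΣA = 190.32 mm.
Transfer each piece to the horizontal centroidal axis using Ī + A·d² with d = y − 190.32:
  bottom flange: d = -185.32 mm → contributes +89 311 310 mm⁴
  web: d = -0.31641 mm → contributes +23 328 216 mm⁴
  top flange: d = 184.68 mm → contributes +88 702 544 mm⁴
  hole: d = -185.32 mm → contributes −431 569 mm⁴
Total I = 200 910 501 mm⁴.

I_xx ≈ 2.01 × 10⁸ mm⁴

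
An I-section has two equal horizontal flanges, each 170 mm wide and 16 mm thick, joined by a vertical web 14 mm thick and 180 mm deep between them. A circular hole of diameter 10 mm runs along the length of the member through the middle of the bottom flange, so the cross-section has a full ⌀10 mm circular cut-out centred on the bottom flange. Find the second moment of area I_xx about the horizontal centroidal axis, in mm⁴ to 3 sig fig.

I_xx ≈ 5.84 × 10⁷ mm⁴

Split into non-overlapping primitives; take the origin at the lower-left of the bounding box.
Bottom flange: 170 × 16, A = 2 720 mm², y = 8 mm, Ī = 58 027 mm⁴.
Web: 14 × 180, A = 2 520 mm², y = 106 mm, Ī = 6 804 000 mm⁴.
Top flange: 170 × 16, A = 2 720 mm², y = 204 mm, Ī = 58 027 mm⁴.
Hole (subtracted): ⌀10, A = 78.54 mm², y = 8 mm, Ī = 490.87 mm⁴.
Centroid: ȳ = ΣA·y / ΣA = 106.98 mm.
Transfer each piece to the horizontal centroidal axis using Ī + A·d² with d = y − 106.98:
  bottom flange: d = -98.977 mm → contributes +26 704 137 mm⁴
  web: d = -0.97658 mm → contributes +6 806 403 mm⁴
  top flange: d = 97.023 mm → contributes +25 662 865 mm⁴
  hole: d = -98.977 mm → contributes −769 896 mm⁴
Total I = 58 403 509 mm⁴.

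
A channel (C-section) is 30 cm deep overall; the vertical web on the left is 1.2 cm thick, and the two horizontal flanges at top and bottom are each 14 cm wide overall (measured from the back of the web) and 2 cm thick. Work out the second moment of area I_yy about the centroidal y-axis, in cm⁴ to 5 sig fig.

I_yy ≈ 1739.1 cm⁴

Decompose the section into non-overlapping parts with the origin at the bottom-left of its bounding rectangle.
Web: 1.2 × 30, A = 36 cm², x = 0.6 cm, Ī = 4.32 cm⁴.
Top flange (beyond web): 12.8 × 2, A = 25.6 cm², x = 7.6 cm, Ī = 349.5253 cm⁴.
Bottom flange (beyond web): 12.8 × 2, A = 25.6 cm², x = 7.6 cm, Ī = 349.5253 cm⁴.
Centroid: x̄ = ΣA·x / ΣA = 4.710092 cm.
Transfer each piece to the centroidal y-axis using Ī + A·d² with d = x − 4.710092:
  web: d = -4.110092 cm → contributes +612.4627 cm⁴
  top flange (beyond web): d = 2.889908 cm → contributes +563.3255 cm⁴
  bottom flange (beyond web): d = 2.889908 cm → contributes +563.3255 cm⁴
Total I = 1739.114 cm⁴.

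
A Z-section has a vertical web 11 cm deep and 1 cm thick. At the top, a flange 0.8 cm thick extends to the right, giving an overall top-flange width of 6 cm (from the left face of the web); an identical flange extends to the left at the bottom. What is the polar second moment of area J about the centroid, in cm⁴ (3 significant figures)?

J ≈ 409 cm⁴

Decompose the section into non-overlapping parts with the origin at the bottom-left of its bounding rectangle.
Web: 1 × 11, A = 11 cm², y = 5.5 cm, Ī = 110.92 cm⁴.
Top flange (beyond web): 5 × 0.8, A = 4 cm², y = 10.6 cm, Ī = 0.21333 cm⁴.
Bottom flange (beyond web): 5 × 0.8, A = 4 cm², y = 0.4 cm, Ī = 0.21333 cm⁴.
Centroid: ȳ = ΣA·y / ΣA = 5.5 cm.
Transfer each piece to the centroidal x-axis using Ī + A·d² with d = y − 5.5:
  web: d = 0 cm → contributes +110.92 cm⁴
  top flange (beyond web): d = 5.1 cm → contributes +104.25 cm⁴
  bottom flange (beyond web): d = -5.1 cm → contributes +104.25 cm⁴
Total I = 319.42 cm⁴.
For the y-axis: x̄ = 5.5 cm.
Repeating about the centroidal y-axis gives I_y = 89.583 cm⁴.
Polar second moment: J = I_x + I_y = 409.01 cm⁴.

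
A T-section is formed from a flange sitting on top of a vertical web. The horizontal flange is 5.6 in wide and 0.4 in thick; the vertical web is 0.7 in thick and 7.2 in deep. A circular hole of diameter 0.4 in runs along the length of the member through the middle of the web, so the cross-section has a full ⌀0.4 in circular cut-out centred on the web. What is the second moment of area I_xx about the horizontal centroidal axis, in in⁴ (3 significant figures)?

Split into non-overlapping primitives; take the origin at the lower-left of the bounding box.
Flange: 5.6 × 0.4, A = 2.24 in², y = 7.4 in, Ī = 0.029867 in⁴.
Web: 0.7 × 7.2, A = 5.04 in², y = 3.6 in, Ī = 21.773 in⁴.
Hole (subtracted): ⌀0.4, A = 0.12566 in², y = 3.6 in, Ī = 0.0012566 in⁴.
Centroid: ȳ = ΣA·y / ΣA = 4.7898 in.
Transfer each piece to the horizontal centroidal axis using Ī + A·d² with d = y − 4.7898:
  flange: d = 2.6102 in → contributes +15.292 in⁴
  web: d = -1.1898 in → contributes +28.907 in⁴
  hole: d = -1.1898 in → contributes −0.17914 in⁴
Total I = 44.02 in⁴.

I_xx ≈ 44.0 in⁴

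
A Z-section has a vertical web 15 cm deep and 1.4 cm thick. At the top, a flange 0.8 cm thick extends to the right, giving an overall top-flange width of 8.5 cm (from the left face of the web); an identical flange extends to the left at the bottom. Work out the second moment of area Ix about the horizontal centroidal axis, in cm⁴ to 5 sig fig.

Treat the section as a set of non-overlapping primitives; coordinates are from the bounding-box lower-left.
Web: 1.4 × 15, A = 21 cm², y = 7.5 cm, Ī = 393.75 cm⁴.
Top flange (beyond web): 7.1 × 0.8, A = 5.68 cm², y = 14.6 cm, Ī = 0.3029333 cm⁴.
Bottom flange (beyond web): 7.1 × 0.8, A = 5.68 cm², y = 0.4 cm, Ī = 0.3029333 cm⁴.
Centroid: ȳ = ΣA·y / ΣA = 7.5 cm.
Transfer each piece to the horizontal centroidal axis using Ī + A·d² with d = y − 7.5:
  web: d = 0 cm → contributes +393.75 cm⁴
  top flange (beyond web): d = 7.1 cm → contributes +286.6317 cm⁴
  bottom flange (beyond web): d = -7.1 cm → contributes +286.6317 cm⁴
Total I = 967.0135 cm⁴.

Ix ≈ 967.01 cm⁴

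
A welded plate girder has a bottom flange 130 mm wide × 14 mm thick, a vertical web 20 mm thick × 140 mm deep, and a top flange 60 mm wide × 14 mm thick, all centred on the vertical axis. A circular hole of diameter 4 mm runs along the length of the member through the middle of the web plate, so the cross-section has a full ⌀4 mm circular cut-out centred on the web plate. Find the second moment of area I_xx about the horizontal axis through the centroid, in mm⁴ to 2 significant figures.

Break the section into simple shapes (no overlaps), measuring from the bottom-left corner of the bounding box.
Bottom plate: 130 × 14, A = 1 820 mm², y = 7 mm, Ī = 29 727 mm⁴.
Web plate: 20 × 140, A = 2 800 mm², y = 84 mm, Ī = 4 573 333 mm⁴.
Top plate: 60 × 14, A = 840 mm², y = 161 mm, Ī = 13 720 mm⁴.
Hole (subtracted): ⌀4, A = 12.57 mm², y = 84 mm, Ī = 12.57 mm⁴.
Centroid: ȳ = ΣA·y / ΣA = 70.15 mm.
Transfer each piece to the horizontal axis through the centroid using Ī + A·d² with d = y − 70.15:
  bottom plate: d = -63.15 mm → contributes +7 287 195 mm⁴
  web plate: d = 13.85 mm → contributes +5 110 622 mm⁴
  top plate: d = 90.85 mm → contributes +6 947 212 mm⁴
  hole: d = 13.85 mm → contributes −2 424 mm⁴
Total I = 19 342 606 mm⁴.

I_xx ≈ 1.9 × 10⁷ mm⁴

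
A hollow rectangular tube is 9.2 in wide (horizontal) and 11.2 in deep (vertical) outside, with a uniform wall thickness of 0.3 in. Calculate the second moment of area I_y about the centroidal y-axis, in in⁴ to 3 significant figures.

Treat the section as a set of non-overlapping primitives; coordinates are from the bounding-box lower-left.
Outer rectangle: 9.2 × 11.2, A = 103.04 in², x = 4.6 in, Ī = 726.78 in⁴.
Inner void (subtracted): 8.6 × 10.6, A = 91.16 in², x = 4.6 in, Ī = 561.85 in⁴.
By symmetry the centroid is at mid-width, x̄ = 4.6 in.
All pieces are centred on the centroidal y-axis, so I = ΣĪ (holes subtracted) = 164.93 in⁴.

I_y ≈ 165 in⁴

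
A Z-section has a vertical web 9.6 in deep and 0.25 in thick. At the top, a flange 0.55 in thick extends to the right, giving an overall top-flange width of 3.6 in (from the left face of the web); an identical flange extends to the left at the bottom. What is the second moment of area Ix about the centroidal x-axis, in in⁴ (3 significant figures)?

Ix ≈ 94.0 in⁴

Treat the section as a set of non-overlapping primitives; coordinates are from the bounding-box lower-left.
Web: 0.25 × 9.6, A = 2.4 in², y = 4.8 in, Ī = 18.432 in⁴.
Top flange (beyond web): 3.35 × 0.55, A = 1.8425 in², y = 9.325 in, Ī = 0.046446 in⁴.
Bottom flange (beyond web): 3.35 × 0.55, A = 1.8425 in², y = 0.275 in, Ī = 0.046446 in⁴.
Centroid: ȳ = ΣA·y / ΣA = 4.8 in.
Transfer each piece to the centroidal x-axis using Ī + A·d² with d = y − 4.8:
  web: d = 0 in → contributes +18.432 in⁴
  top flange (beyond web): d = 4.525 in → contributes +37.773 in⁴
  bottom flange (beyond web): d = -4.525 in → contributes +37.773 in⁴
Total I = 93.978 in⁴.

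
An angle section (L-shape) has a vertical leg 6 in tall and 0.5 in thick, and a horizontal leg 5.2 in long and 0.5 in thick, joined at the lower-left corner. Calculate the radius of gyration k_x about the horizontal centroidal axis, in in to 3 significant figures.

Split into non-overlapping primitives; take the origin at the lower-left of the bounding box.
Vertical leg: 0.5 × 6, A = 3 in², y = 3 in, Ī = 9 in⁴.
Horizontal leg (remainder): 4.7 × 0.5, A = 2.35 in², y = 0.25 in, Ī = 0.048958 in⁴.
Centroid: ȳ = ΣA·y / ΣA = 1.7921 in.
Transfer each piece to the horizontal centroidal axis using Ī + A·d² with d = y − 1.7921:
  vertical leg: d = 1.2079 in → contributes +13.377 in⁴
  horizontal leg (remainder): d = -1.5421 in → contributes +5.6371 in⁴
Total I = 19.014 in⁴.
Radius of gyration: k = √(I/A) = √(19.014 / 5.35) = 1.8852 in.

k_x ≈ 1.89 in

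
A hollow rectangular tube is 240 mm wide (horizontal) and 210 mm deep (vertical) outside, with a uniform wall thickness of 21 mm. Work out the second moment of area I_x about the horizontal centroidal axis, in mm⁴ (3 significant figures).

I_x ≈ 1.07 × 10⁸ mm⁴

Split into non-overlapping primitives; take the origin at the lower-left of the bounding box.
Outer rectangle: 240 × 210, A = 50 400 mm², y = 105 mm, Ī = 185 220 000 mm⁴.
Inner void (subtracted): 198 × 168, A = 33 264 mm², y = 105 mm, Ī = 78 236 928 mm⁴.
By symmetry the centroid is at mid-height, ȳ = 105 mm.
All pieces are centred on the horizontal centroidal axis, so I = ΣĪ (holes subtracted) = 106 983 072 mm⁴.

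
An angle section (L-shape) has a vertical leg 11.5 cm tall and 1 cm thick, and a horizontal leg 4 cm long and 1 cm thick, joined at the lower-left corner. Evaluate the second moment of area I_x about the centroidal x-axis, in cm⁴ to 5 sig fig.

Break the section into simple shapes (no overlaps), measuring from the bottom-left corner of the bounding box.
Vertical leg: 1 × 11.5, A = 11.5 cm², y = 5.75 cm, Ī = 126.7396 cm⁴.
Horizontal leg (remainder): 3 × 1, A = 3 cm², y = 0.5 cm, Ī = 0.25 cm⁴.
Centroid: ȳ = ΣA·y / ΣA = 4.663793 cm.
Transfer each piece to the centroidal x-axis using Ī + A·d² with d = y − 4.663793:
  vertical leg: d = 1.086207 cm → contributes +140.3078 cm⁴
  horizontal leg (remainder): d = -4.163793 cm → contributes +52.26152 cm⁴
Total I = 192.5693 cm⁴.

I_x ≈ 192.57 cm⁴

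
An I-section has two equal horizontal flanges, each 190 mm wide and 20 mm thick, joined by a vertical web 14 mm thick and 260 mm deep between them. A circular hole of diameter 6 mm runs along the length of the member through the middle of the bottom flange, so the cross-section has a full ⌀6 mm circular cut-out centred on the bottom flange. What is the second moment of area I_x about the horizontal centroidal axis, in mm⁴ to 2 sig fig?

I_x ≈ 1.7 × 10⁸ mm⁴

Split into non-overlapping primitives; take the origin at the lower-left of the bounding box.
Bottom flange: 190 × 20, A = 3 800 mm², y = 10 mm, Ī = 126 667 mm⁴.
Web: 14 × 260, A = 3 640 mm², y = 150 mm, Ī = 20 505 333 mm⁴.
Top flange: 190 × 20, A = 3 800 mm², y = 290 mm, Ī = 126 667 mm⁴.
Hole (subtracted): ⌀6, A = 28.27 mm², y = 10 mm, Ī = 63.62 mm⁴.
Centroid: ȳ = ΣA·y / ΣA = 150.4 mm.
Transfer each piece to the horizontal centroidal axis using Ī + A·d² with d = y − 150.4:
  bottom flange: d = -140.4 mm → contributes +74 982 796 mm⁴
  web: d = -0.3531 mm → contributes +20 505 787 mm⁴
  top flange: d = 139.6 mm → contributes +74 231 485 mm⁴
  hole: d = -140.4 mm → contributes −557 039 mm⁴
Total I = 169 163 029 mm⁴.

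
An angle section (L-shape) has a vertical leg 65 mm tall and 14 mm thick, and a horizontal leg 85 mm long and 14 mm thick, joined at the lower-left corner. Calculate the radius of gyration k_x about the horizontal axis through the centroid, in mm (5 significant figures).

Break the section into simple shapes (no overlaps), measuring from the bottom-left corner of the bounding box.
Vertical leg: 14 × 65, A = 910 mm², y = 32.5 mm, Ī = 320395.8 mm⁴.
Horizontal leg (remainder): 71 × 14, A = 994 mm², y = 7 mm, Ī = 16235.33 mm⁴.
Centroid: ȳ = ΣA·y / ΣA = 19.1875 mm.
Transfer each piece to the horizontal axis through the centroid using Ī + A·d² with d = y − 19.1875:
  vertical leg: d = 13.3125 mm → contributes +481668.5 mm⁴
  horizontal leg (remainder): d = -12.1875 mm → contributes +163879.3 mm⁴
Total I = 645547.7 mm⁴.
Radius of gyration: k = √(I/A) = √(645547.7 / 1 904) = 18.41326 mm.

k_x ≈ 18.413 mm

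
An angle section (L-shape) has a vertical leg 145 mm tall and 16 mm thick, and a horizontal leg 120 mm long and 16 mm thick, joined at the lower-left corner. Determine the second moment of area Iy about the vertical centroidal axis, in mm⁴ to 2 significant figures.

Iy ≈ 5.0 × 10⁶ mm⁴

Split into non-overlapping primitives; take the origin at the lower-left of the bounding box.
Vertical leg: 16 × 145, A = 2 320 mm², x = 8 mm, Ī = 49 493 mm⁴.
Horizontal leg (remainder): 104 × 16, A = 1 664 mm², x = 68 mm, Ī = 1 499 819 mm⁴.
Centroid: x̄ = ΣA·x / ΣA = 33.06 mm.
Transfer each piece to the vertical centroidal axis using Ī + A·d² with d = x − 33.06:
  vertical leg: d = -25.06 mm → contributes +1 506 490 mm⁴
  horizontal leg (remainder): d = 34.94 mm → contributes +3 531 208 mm⁴
Total I = 5 037 698 mm⁴.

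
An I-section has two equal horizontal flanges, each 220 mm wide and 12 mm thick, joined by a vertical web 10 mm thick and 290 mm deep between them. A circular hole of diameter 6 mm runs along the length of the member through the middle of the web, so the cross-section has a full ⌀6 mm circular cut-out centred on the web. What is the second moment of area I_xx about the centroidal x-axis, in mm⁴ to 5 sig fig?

Split into non-overlapping primitives; take the origin at the lower-left of the bounding box.
Bottom flange: 220 × 12, A = 2 640 mm², y = 6 mm, Ī = 31 680 mm⁴.
Web: 10 × 290, A = 2 900 mm², y = 157 mm, Ī = 20 324 167 mm⁴.
Top flange: 220 × 12, A = 2 640 mm², y = 308 mm, Ī = 31 680 mm⁴.
Hole (subtracted): ⌀6, A = 28.27433 mm², y = 157 mm, Ī = 63.61725 mm⁴.
By symmetry the centroid is at mid-height, ȳ = 157 mm.
Transfer each piece to the centroidal x-axis using Ī + A·d² with d = y − 157:
  bottom flange: d = -151 mm → contributes +60 226 320 mm⁴
  web: d = 0 mm → contributes +20 324 167 mm⁴
  top flange: d = 151 mm → contributes +60 226 320 mm⁴
  hole: d = 0 mm → contributes −63.61725 mm⁴
Total I = 140 776 743 mm⁴.

I_xx ≈ 1.4078 × 10⁸ mm⁴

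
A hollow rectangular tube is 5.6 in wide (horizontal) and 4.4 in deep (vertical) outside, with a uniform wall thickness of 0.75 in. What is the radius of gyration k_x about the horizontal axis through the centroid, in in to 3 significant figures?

Break the section into simple shapes (no overlaps), measuring from the bottom-left corner of the bounding box.
Outer rectangle: 5.6 × 4.4, A = 24.64 in², y = 2.2 in, Ī = 39.753 in⁴.
Inner void (subtracted): 4.1 × 2.9, A = 11.89 in², y = 2.2 in, Ī = 8.3329 in⁴.
By symmetry the centroid is at mid-height, ȳ = 2.2 in.
All pieces are centred on the horizontal axis through the centroid, so I = ΣĪ (holes subtracted) = 31.42 in⁴.
Radius of gyration: k = √(I/A) = √(31.42 / 12.75) = 1.5698 in.

k_x ≈ 1.57 in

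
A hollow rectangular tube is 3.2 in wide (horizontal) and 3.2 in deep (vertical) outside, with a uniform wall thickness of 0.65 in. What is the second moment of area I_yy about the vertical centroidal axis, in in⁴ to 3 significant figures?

Treat the section as a set of non-overlapping primitives; coordinates are from the bounding-box lower-left.
Outer rectangle: 3.2 × 3.2, A = 10.24 in², x = 1.6 in, Ī = 8.7381 in⁴.
Inner void (subtracted): 1.9 × 1.9, A = 3.61 in², x = 1.6 in, Ī = 1.086 in⁴.
By symmetry the centroid is at mid-width, x̄ = 1.6 in.
All pieces are centred on the vertical centroidal axis, so I = ΣĪ (holes subtracted) = 7.6521 in⁴.

I_yy ≈ 7.65 in⁴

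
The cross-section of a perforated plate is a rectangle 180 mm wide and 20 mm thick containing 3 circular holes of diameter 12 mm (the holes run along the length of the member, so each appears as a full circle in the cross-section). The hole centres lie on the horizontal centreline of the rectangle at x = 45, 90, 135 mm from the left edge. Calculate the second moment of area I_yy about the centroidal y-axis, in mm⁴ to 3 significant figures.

I_yy ≈ 9.26 × 10⁶ mm⁴

Treat the section as a set of non-overlapping primitives; coordinates are from the bounding-box lower-left.
Plate: 180 × 20, A = 3 600 mm², x = 90 mm, Ī = 9 720 000 mm⁴.
Hole 1 (subtracted): ⌀12, A = 113.1 mm², x = 45 mm, Ī = 1017.9 mm⁴.
Hole 2 (subtracted): ⌀12, A = 113.1 mm², x = 90 mm, Ī = 1017.9 mm⁴.
Hole 3 (subtracted): ⌀12, A = 113.1 mm², x = 135 mm, Ī = 1017.9 mm⁴.
By symmetry the centroid is at mid-width, x̄ = 90 mm.
Transfer each piece to the centroidal y-axis using Ī + A·d² with d = x − 90:
  plate: d = 0 mm → contributes +9 720 000 mm⁴
  hole 1: d = -45 mm → contributes −230 040 mm⁴
  hole 2: d = 0 mm → contributes −1017.9 mm⁴
  hole 3: d = 45 mm → contributes −230 040 mm⁴
Total I = 9 258 902 mm⁴.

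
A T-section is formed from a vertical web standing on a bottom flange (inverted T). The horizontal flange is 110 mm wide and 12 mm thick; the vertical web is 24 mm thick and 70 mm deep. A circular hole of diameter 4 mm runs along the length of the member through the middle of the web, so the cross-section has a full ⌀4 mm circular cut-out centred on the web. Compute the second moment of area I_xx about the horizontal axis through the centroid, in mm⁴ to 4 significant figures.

Decompose the section into non-overlapping parts with the origin at the bottom-left of its bounding rectangle.
Flange: 110 × 12, A = 1 320 mm², y = 6 mm, Ī = 15 840 mm⁴.
Web: 24 × 70, A = 1 680 mm², y = 47 mm, Ī = 686 000 mm⁴.
Hole (subtracted): ⌀4, A = 12.5664 mm², y = 47 mm, Ī = 12.5664 mm⁴.
Centroid: ȳ = ΣA·y / ΣA = 28.8841 mm.
Transfer each piece to the horizontal axis through the centroid using Ī + A·d² with d = y − 28.8841:
  flange: d = -22.8841 mm → contributes +707 101 mm⁴
  web: d = 18.1159 mm → contributes +1 237 351 mm⁴
  hole: d = 18.1159 mm → contributes −4136.66 mm⁴
Total I = 1 940 316 mm⁴.

I_xx ≈ 1.940 × 10⁶ mm⁴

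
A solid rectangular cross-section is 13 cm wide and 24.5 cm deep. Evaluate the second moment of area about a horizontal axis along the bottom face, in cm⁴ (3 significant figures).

I_base ≈ 6.37 × 10⁴ cm⁴

The section: 13 × 24.5, A = 318.5 cm², y = 12.25 cm, Ī = 15 932 cm⁴.
Transfer it to the bottom edge using Ī + A·d² with d = y − 0:
  the section: d = 12.25 cm → contributes +63 727 cm⁴
Total I = 63 727 cm⁴.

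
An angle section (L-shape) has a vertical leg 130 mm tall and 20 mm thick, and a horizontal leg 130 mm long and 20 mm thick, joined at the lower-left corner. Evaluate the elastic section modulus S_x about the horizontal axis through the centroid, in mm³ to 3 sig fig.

Decompose the section into non-overlapping parts with the origin at the bottom-left of its bounding rectangle.
Vertical leg: 20 × 130, A = 2 600 mm², y = 65 mm, Ī = 3 661 667 mm⁴.
Horizontal leg (remainder): 110 × 20, A = 2 200 mm², y = 10 mm, Ī = 73 333 mm⁴.
Centroid: ȳ = ΣA·y / ΣA = 39.792 mm.
Transfer each piece to the horizontal axis through the centroid using Ī + A·d² with d = y − 39.792:
  vertical leg: d = 25.208 mm → contributes +5 313 863 mm⁴
  horizontal leg (remainder): d = -29.792 mm → contributes +2 025 929 mm⁴
Total I = 7 339 792 mm⁴.
Extreme fibre distance c = 90.208 mm; S = I/c = 81 365 mm³.

S_x ≈ 8.14 × 10⁴ mm³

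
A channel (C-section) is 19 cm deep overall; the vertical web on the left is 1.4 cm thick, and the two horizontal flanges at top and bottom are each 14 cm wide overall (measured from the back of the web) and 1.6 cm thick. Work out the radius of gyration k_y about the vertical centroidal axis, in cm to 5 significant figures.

k_y ≈ 4.4465 cm

Treat the section as a set of non-overlapping primitives; coordinates are from the bounding-box lower-left.
Web: 1.4 × 19, A = 26.6 cm², x = 0.7 cm, Ī = 4.344667 cm⁴.
Top flange (beyond web): 12.6 × 1.6, A = 20.16 cm², x = 7.7 cm, Ī = 266.7168 cm⁴.
Bottom flange (beyond web): 12.6 × 1.6, A = 20.16 cm², x = 7.7 cm, Ī = 266.7168 cm⁴.
Centroid: x̄ = ΣA·x / ΣA = 4.917573 cm.
Transfer each piece to the vertical centroidal axis using Ī + A·d² with d = x − 4.917573:
  web: d = -4.217573 cm → contributes +477.5034 cm⁴
  top flange (beyond web): d = 2.782427 cm → contributes +422.7935 cm⁴
  bottom flange (beyond web): d = 2.782427 cm → contributes +422.7935 cm⁴
Total I = 1323.09 cm⁴.
Radius of gyration: k = √(I/A) = √(1323.09 / 66.92) = 4.446485 cm.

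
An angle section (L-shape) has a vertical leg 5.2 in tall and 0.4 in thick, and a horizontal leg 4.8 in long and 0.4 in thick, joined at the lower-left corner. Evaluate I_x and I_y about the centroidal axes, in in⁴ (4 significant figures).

Decompose the section into non-overlapping parts with the origin at the bottom-left of its bounding rectangle.
Vertical leg: 0.4 × 5.2, A = 2.08 in², y = 2.6 in, Ī = 4.68693 in⁴.
Horizontal leg (remainder): 4.4 × 0.4, A = 1.76 in², y = 0.2 in, Ī = 0.0234667 in⁴.
Centroid: ȳ = ΣA·y / ΣA = 1.5 in.
Transfer each piece to the centroidal x-axis using Ī + A·d² with d = y − 1.5:
  vertical leg: d = 1.1 in → contributes +7.20373 in⁴
  horizontal leg (remainder): d = -1.3 in → contributes +2.99787 in⁴
Total I = 10.2016 in⁴.
For the y-axis: x̄ = 1.3 in.
Repeating about the centroidal y-axis gives I_y = 8.3584 in⁴.

I_x ≈ 10.20 in⁴, I_y ≈ 8.358 in⁴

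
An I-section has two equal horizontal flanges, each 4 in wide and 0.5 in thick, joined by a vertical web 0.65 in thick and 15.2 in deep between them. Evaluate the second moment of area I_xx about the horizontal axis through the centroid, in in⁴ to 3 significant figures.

I_xx ≈ 437 in⁴

Split into non-overlapping primitives; take the origin at the lower-left of the bounding box.
Bottom flange: 4 × 0.5, A = 2 in², y = 0.25 in, Ī = 0.041667 in⁴.
Web: 0.65 × 15.2, A = 9.88 in², y = 8.1 in, Ī = 190.22 in⁴.
Top flange: 4 × 0.5, A = 2 in², y = 15.95 in, Ī = 0.041667 in⁴.
By symmetry the centroid is at mid-height, ȳ = 8.1 in.
Transfer each piece to the horizontal axis through the centroid using Ī + A·d² with d = y − 8.1:
  bottom flange: d = -7.85 in → contributes +123.29 in⁴
  web: d = 0 in → contributes +190.22 in⁴
  top flange: d = 7.85 in → contributes +123.29 in⁴
Total I = 436.8 in⁴.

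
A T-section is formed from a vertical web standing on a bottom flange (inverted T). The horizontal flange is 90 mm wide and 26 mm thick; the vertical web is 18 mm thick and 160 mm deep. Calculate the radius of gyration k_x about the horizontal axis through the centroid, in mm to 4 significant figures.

k_x ≈ 57.80 mm

Decompose the section into non-overlapping parts with the origin at the bottom-left of its bounding rectangle.
Flange: 90 × 26, A = 2 340 mm², y = 13 mm, Ī = 131 820 mm⁴.
Web: 18 × 160, A = 2 880 mm², y = 106 mm, Ī = 6 144 000 mm⁴.
Centroid: ȳ = ΣA·y / ΣA = 64.3103 mm.
Transfer each piece to the horizontal axis through the centroid using Ī + A·d² with d = y − 64.3103:
  flange: d = -51.3103 mm → contributes +6 292 458 mm⁴
  web: d = 41.6897 mm → contributes +11 149 519 mm⁴
Total I = 17 441 977 mm⁴.
Radius of gyration: k = √(I/A) = √(17 441 977 / 5 220) = 57.8046 mm.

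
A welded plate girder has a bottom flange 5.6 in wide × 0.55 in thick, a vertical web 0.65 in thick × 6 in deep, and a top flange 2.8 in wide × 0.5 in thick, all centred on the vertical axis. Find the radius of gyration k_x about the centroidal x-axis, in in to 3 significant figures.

Break the section into simple shapes (no overlaps), measuring from the bottom-left corner of the bounding box.
Bottom plate: 5.6 × 0.55, A = 3.08 in², y = 0.275 in, Ī = 0.077642 in⁴.
Web plate: 0.65 × 6, A = 3.9 in², y = 3.55 in, Ī = 11.7 in⁴.
Top plate: 2.8 × 0.5, A = 1.4 in², y = 6.8 in, Ī = 0.029167 in⁴.
Centroid: ȳ = ΣA·y / ΣA = 2.8893 in.
Transfer each piece to the centroidal x-axis using Ī + A·d² with d = y − 2.8893:
  bottom plate: d = -2.6143 in → contributes +21.127 in⁴
  web plate: d = 0.66074 in → contributes +13.403 in⁴
  top plate: d = 3.9107 in → contributes +21.441 in⁴
Total I = 55.971 in⁴.
Radius of gyration: k = √(I/A) = √(55.971 / 8.38) = 2.5844 in.

k_x ≈ 2.58 in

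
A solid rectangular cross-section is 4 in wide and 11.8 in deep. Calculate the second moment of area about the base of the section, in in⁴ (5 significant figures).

The section: 4 × 11.8, A = 47.2 in², y = 5.9 in, Ī = 547.6773 in⁴.
Transfer it to the bottom edge using Ī + A·d² with d = y − 0:
  the section: d = 5.9 in → contributes +2190.709 in⁴
Total I = 2190.709 in⁴.

I_base ≈ 2190.7 in⁴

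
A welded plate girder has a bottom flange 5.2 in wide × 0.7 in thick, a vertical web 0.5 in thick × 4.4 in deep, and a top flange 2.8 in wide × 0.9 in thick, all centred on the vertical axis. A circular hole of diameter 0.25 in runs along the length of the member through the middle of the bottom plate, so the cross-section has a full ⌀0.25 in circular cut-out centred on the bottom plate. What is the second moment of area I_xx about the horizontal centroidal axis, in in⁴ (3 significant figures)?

I_xx ≈ 44.2 in⁴

Treat the section as a set of non-overlapping primitives; coordinates are from the bounding-box lower-left.
Bottom plate: 5.2 × 0.7, A = 3.64 in², y = 0.35 in, Ī = 0.14863 in⁴.
Web plate: 0.5 × 4.4, A = 2.2 in², y = 2.9 in, Ī = 3.5493 in⁴.
Top plate: 2.8 × 0.9, A = 2.52 in², y = 5.55 in, Ī = 0.1701 in⁴.
Hole (subtracted): ⌀0.25, A = 0.049087 in², y = 0.35 in, Ī = 0.00019175 in⁴.
Centroid: ȳ = ΣA·y / ΣA = 2.6017 in.
Transfer each piece to the horizontal centroidal axis using Ī + A·d² with d = y − 2.6017:
  bottom plate: d = -2.2517 in → contributes +18.605 in⁴
  web plate: d = 0.29826 in → contributes +3.745 in⁴
  top plate: d = 2.9483 in → contributes +22.075 in⁴
  hole: d = -2.2517 in → contributes −0.24908 in⁴
Total I = 44.175 in⁴.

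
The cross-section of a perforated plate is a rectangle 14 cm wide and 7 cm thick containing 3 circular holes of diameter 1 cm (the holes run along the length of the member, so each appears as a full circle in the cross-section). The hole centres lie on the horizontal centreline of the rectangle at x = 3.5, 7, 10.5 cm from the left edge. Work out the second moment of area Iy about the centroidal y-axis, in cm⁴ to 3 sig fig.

Split into non-overlapping primitives; take the origin at the lower-left of the bounding box.
Plate: 14 × 7, A = 98 cm², x = 7 cm, Ī = 1600.7 cm⁴.
Hole 1 (subtracted): ⌀1, A = 0.7854 cm², x = 3.5 cm, Ī = 0.049087 cm⁴.
Hole 2 (subtracted): ⌀1, A = 0.7854 cm², x = 7 cm, Ī = 0.049087 cm⁴.
Hole 3 (subtracted): ⌀1, A = 0.7854 cm², x = 10.5 cm, Ī = 0.049087 cm⁴.
By symmetry the centroid is at mid-width, x̄ = 7 cm.
Transfer each piece to the centroidal y-axis using Ī + A·d² with d = x − 7:
  plate: d = 0 cm → contributes +1600.7 cm⁴
  hole 1: d = -3.5 cm → contributes −9.6702 cm⁴
  hole 2: d = 0 cm → contributes −0.049087 cm⁴
  hole 3: d = 3.5 cm → contributes −9.6702 cm⁴
Total I = 1581.3 cm⁴.

Iy ≈ 1580 cm⁴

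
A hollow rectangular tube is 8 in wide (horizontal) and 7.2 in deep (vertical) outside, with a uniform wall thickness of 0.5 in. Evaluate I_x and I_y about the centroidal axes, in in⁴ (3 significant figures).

I_x ≈ 110 in⁴, I_y ≈ 130 in⁴

Break the section into simple shapes (no overlaps), measuring from the bottom-left corner of the bounding box.
Outer rectangle: 8 × 7.2, A = 57.6 in², y = 3.6 in, Ī = 248.83 in⁴.
Inner void (subtracted): 7 × 6.2, A = 43.4 in², y = 3.6 in, Ī = 139.02 in⁴.
By symmetry the centroid is at mid-height, ȳ = 3.6 in.
All pieces are centred on the centroidal x-axis, so I = ΣĪ (holes subtracted) = 109.81 in⁴.
Repeating about the centroidal y-axis gives I_y = 129.98 in⁴.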